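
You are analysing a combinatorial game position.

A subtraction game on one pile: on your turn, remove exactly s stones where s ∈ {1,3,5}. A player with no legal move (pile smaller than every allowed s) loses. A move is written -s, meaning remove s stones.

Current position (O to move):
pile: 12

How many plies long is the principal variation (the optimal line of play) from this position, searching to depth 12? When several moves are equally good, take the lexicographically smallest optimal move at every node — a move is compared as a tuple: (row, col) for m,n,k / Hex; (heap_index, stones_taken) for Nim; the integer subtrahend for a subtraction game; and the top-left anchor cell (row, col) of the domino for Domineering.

PV length from [12]: 12 plies

p1 O@[12]: -1[11]-1* -3[9]-1 -5[7]-1
p2 X@[11]: -1[10]+1* -3[8]+1 -5[6]+1
p3 O@[10]: -1[9]-1* -3[7]-1 -5[5]-1
p4 X@[9]: -1[8]+1* -3[6]+1 -5[4]+1
p5 O@[8]: -1[7]-1* -3[5]-1 -5[3]-1
p6 X@[7]: -1[6]+1* -3[4]+1 -5[2]+1
p7 O@[6]: -1[5]-1* -3[3]-1 -5[1]-1
p8 X@[5]: -1[4]+1* -3[2]+1 -5[0]+1
p9 O@[4]: -1[3]-1* -3[1]-1
p10 X@[3]: -1[2]+1* -3[0]+1
p11 O@[2]: -1[1]-1*
p12 X@[1]: -1[0]+1*
p13 O@[0] terminal -1; root [12] d12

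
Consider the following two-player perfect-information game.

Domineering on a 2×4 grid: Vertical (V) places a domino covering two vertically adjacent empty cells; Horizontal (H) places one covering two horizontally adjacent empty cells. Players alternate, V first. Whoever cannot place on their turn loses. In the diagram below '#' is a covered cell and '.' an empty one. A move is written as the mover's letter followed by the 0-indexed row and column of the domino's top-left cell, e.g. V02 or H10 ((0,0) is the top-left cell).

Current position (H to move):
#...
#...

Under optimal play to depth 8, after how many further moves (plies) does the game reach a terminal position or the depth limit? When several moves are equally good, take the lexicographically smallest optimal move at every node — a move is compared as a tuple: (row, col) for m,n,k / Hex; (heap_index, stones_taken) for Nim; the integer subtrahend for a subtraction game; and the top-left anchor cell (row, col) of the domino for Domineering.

PV length from [#.../#...]: 3 plies

p1 H@[#.../#...]: H01[###./#...]+1* H02[#.##/#...]+1 H11[#.../###.]+1 H12[#.../#.##]+1
p2 V@[###./#...]: V03[####/#..#]-1*
p3 H@[####/#..#]: H11[####/####]+1*
p4 V@[####/####] terminal -1; root [#.../#...] d8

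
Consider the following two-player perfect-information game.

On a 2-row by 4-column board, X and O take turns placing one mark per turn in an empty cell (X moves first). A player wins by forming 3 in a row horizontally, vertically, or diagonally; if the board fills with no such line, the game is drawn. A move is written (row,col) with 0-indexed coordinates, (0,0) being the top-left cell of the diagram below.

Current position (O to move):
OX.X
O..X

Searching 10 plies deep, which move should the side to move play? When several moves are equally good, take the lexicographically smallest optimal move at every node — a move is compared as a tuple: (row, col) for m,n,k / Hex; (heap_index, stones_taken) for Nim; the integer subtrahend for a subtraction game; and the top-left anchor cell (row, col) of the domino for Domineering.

O's best at [OX.X/O..X]: (0,2)

[OX.X/O..X] O move#1: (0,2):+0/OXOX/O..X*, (1,1):-1/OX.X/OO.X, (1,2):-1/OX.X/O.OX
[OXOX/O..X] X move#2: (1,1):+0/OXOX/OX.X*, (1,2):+0/OXOX/O.XX
[OXOX/OX.X] O move#3: (1,2):+0/OXOX/OXOX*
[OXOX/OXOX] end (terminal +0, X#4); searched OX.X/O..X to 10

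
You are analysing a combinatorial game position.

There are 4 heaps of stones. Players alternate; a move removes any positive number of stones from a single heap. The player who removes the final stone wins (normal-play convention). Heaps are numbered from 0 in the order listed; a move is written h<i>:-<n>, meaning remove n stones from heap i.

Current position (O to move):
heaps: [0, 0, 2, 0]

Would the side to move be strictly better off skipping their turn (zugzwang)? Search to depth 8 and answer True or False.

zugzwang((0,0,2,0), O) = False

ply 1, O at (0,0,2,0) | h2:-1=-1→(0,0,1,0); h2:-2=+1→(0,0,0,0)*
ply 2: (0,0,0,0) is terminal -1 (X); from (0,0,2,0) depth 8
pass branch (X moves first from the same position):
  | ply 1, X at (0,0,2,0) | h2:-1=-1→(0,0,1,0); h2:-2=+1→(0,0,0,0)*
  | ply 2: (0,0,0,0) is terminal -1 (O); from (0,0,2,0) depth 8
O moving scores +1; O passing scores -1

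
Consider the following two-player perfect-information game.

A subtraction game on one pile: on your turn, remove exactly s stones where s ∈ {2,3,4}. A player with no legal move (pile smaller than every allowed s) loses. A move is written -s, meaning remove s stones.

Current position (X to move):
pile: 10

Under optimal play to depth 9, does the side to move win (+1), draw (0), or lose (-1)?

value(10, X) = +1

ply 1, X at 10 | -2=-1→8; -3=+1→7*; -4=+1→6
ply 2, O at 7 | -2=-1→5*; -3=-1→4; -4=-1→3
ply 3, X at 5 | -2=-1→3; -3=-1→2; -4=+1→1*
ply 4: 1 is terminal -1 (O); from 10 depth 9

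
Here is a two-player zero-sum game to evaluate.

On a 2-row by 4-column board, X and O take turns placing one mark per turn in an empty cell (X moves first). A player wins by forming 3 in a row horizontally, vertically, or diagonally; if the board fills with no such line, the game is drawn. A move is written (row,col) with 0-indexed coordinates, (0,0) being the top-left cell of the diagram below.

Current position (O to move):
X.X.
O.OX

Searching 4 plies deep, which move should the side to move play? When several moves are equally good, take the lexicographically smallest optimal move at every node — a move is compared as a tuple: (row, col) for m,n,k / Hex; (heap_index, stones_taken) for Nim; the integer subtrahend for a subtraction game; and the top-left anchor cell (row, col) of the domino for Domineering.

O's best at [X.X./O.OX]: (1,1)

[X.X./O.OX] O move#1: (0,1):+0/XOX./O.OX, (0,3):-1/X.XO/O.OX, (1,1):+1/X.X./OOOX*
[X.X./OOOX] end (terminal -1, X#2); searched X.X./O.OX to 4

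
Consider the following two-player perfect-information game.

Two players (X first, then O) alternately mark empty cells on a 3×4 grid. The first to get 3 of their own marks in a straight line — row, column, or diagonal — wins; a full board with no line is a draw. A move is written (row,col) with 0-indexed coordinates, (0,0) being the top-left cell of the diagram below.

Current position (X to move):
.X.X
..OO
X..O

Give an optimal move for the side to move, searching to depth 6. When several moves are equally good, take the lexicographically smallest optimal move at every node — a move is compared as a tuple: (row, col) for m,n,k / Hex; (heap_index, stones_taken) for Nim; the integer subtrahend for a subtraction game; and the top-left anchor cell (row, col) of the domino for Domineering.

X's best at [.X.X/..OO/X..O]: (0,2)

p1 X@[.X.X/..OO/X..O]: (0,0)[XX.X/..OO/X..O]-1 (0,2)[.XXX/..OO/X..O]+1* (1,0)[.X.X/X.OO/X..O]-1 (1,1)[.X.X/.XOO/X..O]+1 (2,1)[.X.X/..OO/XX.O]-1 (2,2)[.X.X/..OO/X.XO]-1
p2 O@[.XXX/..OO/X..O] terminal -1; root [.X.X/..OO/X..O] d6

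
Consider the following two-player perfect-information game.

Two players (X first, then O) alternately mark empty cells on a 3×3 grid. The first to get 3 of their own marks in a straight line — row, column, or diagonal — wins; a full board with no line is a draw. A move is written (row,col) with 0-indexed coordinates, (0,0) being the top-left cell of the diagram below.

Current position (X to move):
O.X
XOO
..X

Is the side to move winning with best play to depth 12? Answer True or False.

ply 1, X at O.X/XOO/..X | (0,1)=+0→OXX/XOO/..X*; (2,0)=+0→O.X/XOO/X.X; (2,1)=+0→O.X/XOO/.XX
ply 2, O at OXX/XOO/..X | (2,0)=+0→OXX/XOO/O.X*; (2,1)=+0→OXX/XOO/.OX
ply 3, X at OXX/XOO/O.X | (2,1)=+0→OXX/XOO/OXX*
ply 4: OXX/XOO/OXX is terminal +0 (O); from O.X/XOO/..X depth 12

X winning at [O.X/XOO/..X]: False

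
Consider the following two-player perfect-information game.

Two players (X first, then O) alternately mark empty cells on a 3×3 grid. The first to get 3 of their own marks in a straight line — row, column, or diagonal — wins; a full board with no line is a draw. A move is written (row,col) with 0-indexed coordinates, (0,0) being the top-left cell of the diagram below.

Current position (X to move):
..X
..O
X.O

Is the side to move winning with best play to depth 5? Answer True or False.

X winning at [..X/..O/X.O]: True

[..X/..O/X.O] X move#1: (0,0):+1/X.X/..O/X.O*, (0,1):+1/.XX/..O/X.O, (1,0):+1/..X/X.O/X.O, (1,1):+1/..X/.XO/X.O, (2,1):-1/..X/..O/XXO
[X.X/..O/X.O] O move#2: (0,1):-1/XOX/..O/X.O*, (1,0):-1/X.X/O.O/X.O, (1,1):-1/X.X/.OO/X.O, (2,1):-1/X.X/..O/XOO
[XOX/..O/X.O] X move#3: (1,0):+1/XOX/X.O/X.O*, (1,1):+1/XOX/.XO/X.O, (2,1):+1/XOX/..O/XXO
[XOX/X.O/X.O] end (terminal -1, O#4); searched ..X/..O/X.O to 5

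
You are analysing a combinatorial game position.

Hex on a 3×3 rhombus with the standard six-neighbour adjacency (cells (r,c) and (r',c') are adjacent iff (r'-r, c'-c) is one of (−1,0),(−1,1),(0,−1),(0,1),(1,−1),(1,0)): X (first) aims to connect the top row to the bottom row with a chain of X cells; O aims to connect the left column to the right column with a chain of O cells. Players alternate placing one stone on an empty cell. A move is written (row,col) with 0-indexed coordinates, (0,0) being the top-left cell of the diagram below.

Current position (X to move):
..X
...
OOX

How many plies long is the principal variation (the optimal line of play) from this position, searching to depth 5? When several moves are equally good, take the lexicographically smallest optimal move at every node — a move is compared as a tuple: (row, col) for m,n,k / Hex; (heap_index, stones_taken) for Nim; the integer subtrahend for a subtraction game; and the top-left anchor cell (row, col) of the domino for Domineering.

ply 1, X at ..X/.../OOX | (0,0)=-1→X.X/.../OOX; (0,1)=-1→.XX/.../OOX; (1,0)=-1→..X/X../OOX; (1,1)=-1→..X/.X./OOX; (1,2)=+1→..X/..X/OOX*
ply 2: ..X/..X/OOX is terminal -1 (O); from ..X/.../OOX depth 5

PV length from [..X/.../OOX]: 1 ply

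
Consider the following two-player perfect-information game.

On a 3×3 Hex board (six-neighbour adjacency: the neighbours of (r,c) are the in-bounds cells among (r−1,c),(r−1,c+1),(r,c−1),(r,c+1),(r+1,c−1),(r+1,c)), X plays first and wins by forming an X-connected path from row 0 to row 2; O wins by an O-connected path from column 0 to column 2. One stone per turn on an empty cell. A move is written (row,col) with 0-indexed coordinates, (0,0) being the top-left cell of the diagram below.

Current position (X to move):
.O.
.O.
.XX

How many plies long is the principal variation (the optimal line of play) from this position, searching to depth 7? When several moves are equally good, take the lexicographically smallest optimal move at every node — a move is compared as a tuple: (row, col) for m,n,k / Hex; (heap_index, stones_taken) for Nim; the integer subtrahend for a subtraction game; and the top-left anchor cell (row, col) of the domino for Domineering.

p1 X@[.O./.O./.XX]: (0,0)[XO./.O./.XX]-1* (0,2)[.OX/.O./.XX]-1 (1,0)[.O./XO./.XX]-1 (1,2)[.O./.OX/.XX]-1 (2,0)[.O./.O./XXX]-1
p2 O@[XO./.O./.XX]: (0,2)[XOO/.O./.XX]+1* (1,0)[XO./OO./.XX]+1 (1,2)[XO./.OO/.XX]+1 (2,0)[XO./.O./OXX]+1
p3 X@[XOO/.O./.XX]: (1,0)[XOO/XO./.XX]-1* (1,2)[XOO/.OX/.XX]-1 (2,0)[XOO/.O./XXX]-1
p4 O@[XOO/XO./.XX]: (1,2)[XOO/XOO/.XX]-1 (2,0)[XOO/XO./OXX]+1*
p5 X@[XOO/XO./OXX] terminal -1; root [.O./.O./.XX] d7

PV length from [.O./.O./.XX]: 4 plies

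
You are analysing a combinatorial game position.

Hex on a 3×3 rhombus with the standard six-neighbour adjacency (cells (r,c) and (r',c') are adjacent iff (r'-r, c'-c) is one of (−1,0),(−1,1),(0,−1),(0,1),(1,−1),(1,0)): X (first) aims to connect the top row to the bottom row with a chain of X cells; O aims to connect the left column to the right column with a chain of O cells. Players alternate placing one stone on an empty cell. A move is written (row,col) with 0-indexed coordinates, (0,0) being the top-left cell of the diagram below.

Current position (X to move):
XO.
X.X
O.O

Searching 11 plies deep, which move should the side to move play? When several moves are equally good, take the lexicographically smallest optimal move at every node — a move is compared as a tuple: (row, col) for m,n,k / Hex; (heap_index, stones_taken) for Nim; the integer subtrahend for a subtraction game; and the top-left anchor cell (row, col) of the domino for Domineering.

X's best at [XO./X.X/O.O]: (2,1)

ply 1, X at XO./X.X/O.O | (0,2)=-1→XOX/X.X/O.O; (1,1)=-1→XO./XXX/O.O; (2,1)=+1→XO./X.X/OXO*
ply 2, O at XO./X.X/OXO | (0,2)=-1→XOO/X.X/OXO*; (1,1)=-1→XO./XOX/OXO
ply 3, X at XOO/X.X/OXO | (1,1)=+1→XOO/XXX/OXO*
ply 4: XOO/XXX/OXO is terminal -1 (O); from XO./X.X/O.O depth 11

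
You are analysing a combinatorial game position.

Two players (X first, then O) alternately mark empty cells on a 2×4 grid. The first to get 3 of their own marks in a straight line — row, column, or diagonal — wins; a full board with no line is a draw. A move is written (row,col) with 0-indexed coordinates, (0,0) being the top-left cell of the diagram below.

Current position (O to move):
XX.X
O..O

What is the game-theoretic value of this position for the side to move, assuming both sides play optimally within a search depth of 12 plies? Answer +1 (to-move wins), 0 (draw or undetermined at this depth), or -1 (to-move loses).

[XX.X/O..O] O move#1: (0,2):+0/XXOX/O..O*, (1,1):-1/XX.X/OO.O, (1,2):-1/XX.X/O.OO
[XXOX/O..O] X move#2: (1,1):+0/XXOX/OX.O*, (1,2):+0/XXOX/O.XO
[XXOX/OX.O] O move#3: (1,2):+0/XXOX/OXOO*
[XXOX/OXOO] end (terminal +0, X#4); searched XX.X/O..O to 12

value(XX.X/O..O, O) = 0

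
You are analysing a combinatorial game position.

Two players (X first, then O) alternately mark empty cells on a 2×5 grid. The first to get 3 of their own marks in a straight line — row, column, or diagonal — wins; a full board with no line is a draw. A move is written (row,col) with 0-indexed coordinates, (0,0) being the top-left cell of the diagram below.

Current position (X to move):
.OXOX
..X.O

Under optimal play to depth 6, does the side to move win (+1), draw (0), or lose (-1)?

value(.OXOX/..X.O, X) = +1

[.OXOX/..X.O] X move#1: (0,0):+0/XOXOX/..X.O, (1,0):+0/.OXOX/X.X.O, (1,1):+1/.OXOX/.XX.O*, (1,3):+0/.OXOX/..XXO
[.OXOX/.XX.O] O move#2: (0,0):-1/OOXOX/.XX.O*, (1,0):-1/.OXOX/OXX.O, (1,3):-1/.OXOX/.XXOO
[OOXOX/.XX.O] X move#3: (1,0):+1/OOXOX/XXX.O*, (1,3):+1/OOXOX/.XXXO
[OOXOX/XXX.O] end (terminal -1, O#4); searched .OXOX/..X.O to 6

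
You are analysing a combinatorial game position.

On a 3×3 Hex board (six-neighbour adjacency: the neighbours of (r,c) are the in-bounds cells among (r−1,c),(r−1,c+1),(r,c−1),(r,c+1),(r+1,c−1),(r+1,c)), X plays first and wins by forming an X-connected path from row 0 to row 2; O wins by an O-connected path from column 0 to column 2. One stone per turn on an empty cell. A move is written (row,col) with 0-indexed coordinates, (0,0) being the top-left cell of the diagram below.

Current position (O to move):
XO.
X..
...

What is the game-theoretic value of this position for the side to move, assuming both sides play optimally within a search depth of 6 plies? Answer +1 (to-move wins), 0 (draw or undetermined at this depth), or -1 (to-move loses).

[XO./X../...] O move#1: (0,2):-1/XOO/X../...*, (1,1):-1/XO./XO./..., (1,2):-1/XO./X.O/..., (2,0):-1/XO./X../O.., (2,1):-1/XO./X../.O., (2,2):-1/XO./X../..O
[XOO/X../...] X move#2: (1,1):+1/XOO/XX./...*, (1,2):+1/XOO/X.X/..., (2,0):+1/XOO/X../X.., (2,1):+1/XOO/X../.X., (2,2):+1/XOO/X../..X
[XOO/XX./...] O move#3: (1,2):-1/XOO/XXO/...*, (2,0):-1/XOO/XX./O.., (2,1):-1/XOO/XX./.O., (2,2):-1/XOO/XX./..O
[XOO/XXO/...] X move#4: (2,0):+1/XOO/XXO/X..*, (2,1):+1/XOO/XXO/.X., (2,2):+1/XOO/XXO/..X
[XOO/XXO/X..] end (terminal -1, O#5); searched XO./X../... to 6

value(XO./X../..., O) = -1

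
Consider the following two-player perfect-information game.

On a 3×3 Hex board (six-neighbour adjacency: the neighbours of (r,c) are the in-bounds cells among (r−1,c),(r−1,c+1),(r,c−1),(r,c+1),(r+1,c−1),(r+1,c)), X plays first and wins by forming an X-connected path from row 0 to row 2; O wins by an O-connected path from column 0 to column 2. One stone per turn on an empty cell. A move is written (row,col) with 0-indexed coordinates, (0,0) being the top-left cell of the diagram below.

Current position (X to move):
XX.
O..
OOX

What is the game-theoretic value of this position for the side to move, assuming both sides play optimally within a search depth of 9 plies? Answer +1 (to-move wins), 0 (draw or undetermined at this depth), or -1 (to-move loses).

value(XX./O../OOX, X) = +1

[XX./O../OOX] X move#1: (0,2):-1/XXX/O../OOX, (1,1):-1/XX./OX./OOX, (1,2):+1/XX./O.X/OOX*
[XX./O.X/OOX] O move#2: (0,2):-1/XXO/O.X/OOX*, (1,1):-1/XX./OOX/OOX
[XXO/O.X/OOX] X move#3: (1,1):+1/XXO/OXX/OOX*
[XXO/OXX/OOX] end (terminal -1, O#4); searched XX./O../OOX to 9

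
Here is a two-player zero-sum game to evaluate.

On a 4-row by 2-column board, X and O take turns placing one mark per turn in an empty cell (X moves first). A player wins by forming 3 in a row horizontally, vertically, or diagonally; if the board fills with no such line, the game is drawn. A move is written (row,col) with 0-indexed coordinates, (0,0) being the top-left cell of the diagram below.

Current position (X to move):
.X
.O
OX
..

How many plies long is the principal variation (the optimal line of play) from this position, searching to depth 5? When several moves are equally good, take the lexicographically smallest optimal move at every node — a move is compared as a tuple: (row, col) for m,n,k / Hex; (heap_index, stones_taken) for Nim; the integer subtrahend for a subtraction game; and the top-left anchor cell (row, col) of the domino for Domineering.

PV length from [.X/.O/OX/..]: 4 plies

p1 X@[.X/.O/OX/..]: (0,0)[XX/.O/OX/..]+0* (1,0)[.X/XO/OX/..]+0 (3,0)[.X/.O/OX/X.]+0 (3,1)[.X/.O/OX/.X]-1
p2 O@[XX/.O/OX/..]: (1,0)[XX/OO/OX/..]+0* (3,0)[XX/.O/OX/O.]+0 (3,1)[XX/.O/OX/.O]+0
p3 X@[XX/OO/OX/..]: (3,0)[XX/OO/OX/X.]+0* (3,1)[XX/OO/OX/.X]-1
p4 O@[XX/OO/OX/X.]: (3,1)[XX/OO/OX/XO]+0*
p5 X@[XX/OO/OX/XO] terminal +0; root [.X/.O/OX/..] d5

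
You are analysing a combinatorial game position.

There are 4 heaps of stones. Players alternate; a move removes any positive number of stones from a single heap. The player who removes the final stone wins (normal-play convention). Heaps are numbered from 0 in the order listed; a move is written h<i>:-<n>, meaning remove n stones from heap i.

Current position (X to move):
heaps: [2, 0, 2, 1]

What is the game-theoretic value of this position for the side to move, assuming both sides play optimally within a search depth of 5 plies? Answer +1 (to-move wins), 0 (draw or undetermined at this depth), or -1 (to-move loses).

ply 1, X at (2,0,2,1) | h0:-1=-1→(1,0,2,1); h0:-2=-1→(0,0,2,1); h2:-1=-1→(2,0,1,1); h2:-2=-1→(2,0,0,1); h3:-1=+1→(2,0,2,0)*
ply 2, O at (2,0,2,0) | h0:-1=-1→(1,0,2,0)*; h0:-2=-1→(0,0,2,0); h2:-1=-1→(2,0,1,0); h2:-2=-1→(2,0,0,0)
ply 3, X at (1,0,2,0) | h0:-1=-1→(0,0,2,0); h2:-1=+1→(1,0,1,0)*; h2:-2=-1→(1,0,0,0)
ply 4, O at (1,0,1,0) | h0:-1=-1→(0,0,1,0)*; h2:-1=-1→(1,0,0,0)
ply 5, X at (0,0,1,0) | h2:-1=+1→(0,0,0,0)*
ply 6: (0,0,0,0) is terminal -1 (O); from (2,0,2,1) depth 5

value((2,0,2,1), X) = +1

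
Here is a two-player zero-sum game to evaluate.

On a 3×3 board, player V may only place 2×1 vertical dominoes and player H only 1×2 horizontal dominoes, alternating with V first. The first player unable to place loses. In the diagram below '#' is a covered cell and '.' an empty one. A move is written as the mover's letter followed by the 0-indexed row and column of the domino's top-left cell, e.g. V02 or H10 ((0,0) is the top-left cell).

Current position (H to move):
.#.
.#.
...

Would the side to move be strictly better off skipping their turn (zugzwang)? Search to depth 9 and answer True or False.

zugzwang(.#./.#./..., H) = False

p1 H@[.#./.#./...]: H20[.#./.#./##.]-1* H21[.#./.#./.##]-1
p2 V@[.#./.#./##.]: V00[##./##./##.]+1* V02[.##/.##/##.]+1 V12[.#./.##/###]+1
p3 H@[##./##./##.] terminal -1; root [.#./.#./...] d9
if H skipped the turn, V would face:
~ p1 V@[.#./.#./...]: V00[##./##./...]+1* V02[.##/.##/...]+1 V10[.#./##./#..]+1 V12[.#./.##/..#]+1
~ p2 H@[##./##./...]: H20[##./##./##.]-1* H21[##./##./.##]-1
~ p3 V@[##./##./##.]: V02[###/###/##.]+1* V12[##./###/###]+1
~ p4 H@[###/###/##.] terminal -1; root [.#./.#./...] d9
compare (H): move=-1 vs pass=-1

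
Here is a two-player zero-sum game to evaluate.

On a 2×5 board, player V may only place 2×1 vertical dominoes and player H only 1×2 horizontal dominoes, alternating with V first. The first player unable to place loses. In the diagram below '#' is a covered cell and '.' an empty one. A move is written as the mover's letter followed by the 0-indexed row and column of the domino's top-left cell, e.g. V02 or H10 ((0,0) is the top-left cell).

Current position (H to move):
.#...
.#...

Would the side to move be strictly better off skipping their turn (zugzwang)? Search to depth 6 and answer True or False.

zugzwang(.#.../.#..., H) = False

[.#.../.#...] H move#1: H02:-1/.###./.#...*, H03:-1/.#.##/.#..., H12:-1/.#.../.###., H13:-1/.#.../.#.##
[.###./.#...] V move#2: V00:-1/####./##..., V04:+1/.####/.#..#*
[.####/.#..#] H move#3: H12:-1/.####/.####*
[.####/.####] V move#4: V00:+1/#####/#####*
[#####/#####] end (terminal -1, H#5); searched .#.../.#... to 6
if H skipped the turn, V would face:
~ [.#.../.#...] V move#1: V00:-1/##.../##..., V02:-1/.##../.##.., V03:+1/.#.#./.#.#.*, V04:-1/.#..#/.#..#
~ [.#.#./.#.#.] end (terminal -1, H#2); searched .#.../.#... to 6
compare (H): move=-1 vs pass=-1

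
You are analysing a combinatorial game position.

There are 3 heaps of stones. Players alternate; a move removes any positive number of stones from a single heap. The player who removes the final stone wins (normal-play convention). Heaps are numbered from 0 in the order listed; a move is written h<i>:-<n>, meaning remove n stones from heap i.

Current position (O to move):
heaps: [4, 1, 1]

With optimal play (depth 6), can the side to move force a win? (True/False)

O winning at [(4,1,1)]: True

[(4,1,1)] O move#1: h0:-1:-1/(3,1,1), h0:-2:-1/(2,1,1), h0:-3:-1/(1,1,1), h0:-4:+1/(0,1,1)*, h1:-1:-1/(4,0,1), h2:-1:-1/(4,1,0)
[(0,1,1)] X move#2: h1:-1:-1/(0,0,1)*, h2:-1:-1/(0,1,0)
[(0,0,1)] O move#3: h2:-1:+1/(0,0,0)*
[(0,0,0)] end (terminal -1, X#4); searched (4,1,1) to 6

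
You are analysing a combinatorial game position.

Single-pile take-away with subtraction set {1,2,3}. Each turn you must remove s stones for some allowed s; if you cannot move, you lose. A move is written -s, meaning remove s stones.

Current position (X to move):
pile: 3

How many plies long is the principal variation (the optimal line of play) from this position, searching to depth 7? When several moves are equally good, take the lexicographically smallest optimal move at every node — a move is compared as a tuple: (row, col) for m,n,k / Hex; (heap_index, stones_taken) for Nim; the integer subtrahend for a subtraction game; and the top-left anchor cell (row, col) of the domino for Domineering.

PV length from [3]: 1 ply

p1 X@[3]: -1[2]-1 -2[1]-1 -3[0]+1*
p2 O@[0] terminal -1; root [3] d7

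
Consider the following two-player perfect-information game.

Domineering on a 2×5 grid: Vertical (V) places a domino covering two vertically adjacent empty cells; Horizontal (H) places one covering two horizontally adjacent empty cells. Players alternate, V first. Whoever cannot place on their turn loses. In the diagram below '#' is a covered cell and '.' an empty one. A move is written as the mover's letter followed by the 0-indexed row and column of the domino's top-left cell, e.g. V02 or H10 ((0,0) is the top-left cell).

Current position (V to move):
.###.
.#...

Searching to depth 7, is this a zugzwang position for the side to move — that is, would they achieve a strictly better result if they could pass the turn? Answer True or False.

zugzwang(.###./.#..., V) = False

ply 1, V at .###./.#... | V00=-1→####./##...; V04=+1→.####/.#..#*
ply 2, H at .####/.#..# | H12=-1→.####/.####*
ply 3, V at .####/.#### | V00=+1→#####/#####*
ply 4: #####/##### is terminal -1 (H); from .###./.#... depth 7
if V skipped the turn, H would face:
~ ply 1, H at .###./.#... | H12=-1→.###./.###.*; H13=-1→.###./.#.##
~ ply 2, V at .###./.###. | V00=+1→####./####.*; V04=+1→.####/.####
~ ply 3: ####./####. is terminal -1 (H); from .###./.#... depth 7
compare (V): move=+1 vs pass=+1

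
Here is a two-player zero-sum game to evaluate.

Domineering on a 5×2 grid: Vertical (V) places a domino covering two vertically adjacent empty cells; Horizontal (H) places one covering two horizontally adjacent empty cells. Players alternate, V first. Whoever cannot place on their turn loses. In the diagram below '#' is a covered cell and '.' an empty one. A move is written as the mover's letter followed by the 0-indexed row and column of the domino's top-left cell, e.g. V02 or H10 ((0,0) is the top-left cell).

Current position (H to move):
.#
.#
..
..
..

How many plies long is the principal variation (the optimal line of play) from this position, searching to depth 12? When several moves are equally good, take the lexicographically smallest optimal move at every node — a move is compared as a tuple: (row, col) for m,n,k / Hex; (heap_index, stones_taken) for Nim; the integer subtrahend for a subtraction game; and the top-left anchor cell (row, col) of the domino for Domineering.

PV length from [.#/.#/../../..]: 3 plies

[.#/.#/../../..] H move#1: H20:-1/.#/.#/##/../.., H30:+1/.#/.#/../##/..*, H40:-1/.#/.#/../../##
[.#/.#/../##/..] V move#2: V00:-1/##/##/../##/..*, V10:-1/.#/##/#./##/..
[##/##/../##/..] H move#3: H20:+1/##/##/##/##/..*, H40:+1/##/##/../##/##
[##/##/##/##/..] end (terminal -1, V#4); searched .#/.#/../../.. to 12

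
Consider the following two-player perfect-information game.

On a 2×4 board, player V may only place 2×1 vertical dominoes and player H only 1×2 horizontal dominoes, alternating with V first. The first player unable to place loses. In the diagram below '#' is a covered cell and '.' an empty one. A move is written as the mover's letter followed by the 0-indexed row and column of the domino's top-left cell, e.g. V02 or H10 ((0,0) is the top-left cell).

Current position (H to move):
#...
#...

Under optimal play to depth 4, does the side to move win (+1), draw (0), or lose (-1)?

p1 H@[#.../#...]: H01[###./#...]+1* H02[#.##/#...]+1 H11[#.../###.]+1 H12[#.../#.##]+1
p2 V@[###./#...]: V03[####/#..#]-1*
p3 H@[####/#..#]: H11[####/####]+1*
p4 V@[####/####] terminal -1; root [#.../#...] d4

value(#.../#..., H) = +1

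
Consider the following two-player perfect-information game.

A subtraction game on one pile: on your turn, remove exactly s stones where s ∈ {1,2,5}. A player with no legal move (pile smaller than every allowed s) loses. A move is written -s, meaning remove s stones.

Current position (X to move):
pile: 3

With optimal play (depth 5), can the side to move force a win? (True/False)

X winning at [3]: False

p1 X@[3]: -1[2]-1* -2[1]-1
p2 O@[2]: -1[1]-1 -2[0]+1*
p3 X@[0] terminal -1; root [3] d5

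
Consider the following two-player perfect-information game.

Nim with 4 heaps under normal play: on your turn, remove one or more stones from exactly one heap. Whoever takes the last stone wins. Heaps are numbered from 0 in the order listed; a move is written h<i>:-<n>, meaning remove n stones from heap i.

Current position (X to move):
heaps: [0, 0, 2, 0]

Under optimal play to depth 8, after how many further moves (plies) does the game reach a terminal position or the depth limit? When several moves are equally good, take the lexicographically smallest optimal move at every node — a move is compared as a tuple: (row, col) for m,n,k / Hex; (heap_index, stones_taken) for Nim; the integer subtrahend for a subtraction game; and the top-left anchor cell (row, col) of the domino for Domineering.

PV length from [(0,0,2,0)]: 1 ply

p1 X@[(0,0,2,0)]: h2:-1[(0,0,1,0)]-1 h2:-2[(0,0,0,0)]+1*
p2 O@[(0,0,0,0)] terminal -1; root [(0,0,2,0)] d8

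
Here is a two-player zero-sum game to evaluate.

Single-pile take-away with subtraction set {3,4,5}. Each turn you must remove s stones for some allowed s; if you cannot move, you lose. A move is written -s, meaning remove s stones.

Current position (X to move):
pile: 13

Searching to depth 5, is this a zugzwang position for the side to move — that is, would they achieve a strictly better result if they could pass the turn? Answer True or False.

ply 1, X at 13 | -3=+1→10*; -4=+1→9; -5=+1→8
ply 2, O at 10 | -3=-1→7*; -4=-1→6; -5=-1→5
ply 3, X at 7 | -3=-1→4; -4=-1→3; -5=+1→2*
ply 4: 2 is terminal -1 (O); from 13 depth 5
suppose X passes — search the same position with O to move:
pass> ply 1, O at 13 | -3=+1→10*; -4=+1→9; -5=+1→8
pass> ply 2, X at 10 | -3=-1→7*; -4=-1→6; -5=-1→5
pass> ply 3, O at 7 | -3=-1→4; -4=-1→3; -5=+1→2*
pass> ply 4: 2 is terminal -1 (X); from 13 depth 5
for X: play +1, pass -1

zugzwang(13, X) = False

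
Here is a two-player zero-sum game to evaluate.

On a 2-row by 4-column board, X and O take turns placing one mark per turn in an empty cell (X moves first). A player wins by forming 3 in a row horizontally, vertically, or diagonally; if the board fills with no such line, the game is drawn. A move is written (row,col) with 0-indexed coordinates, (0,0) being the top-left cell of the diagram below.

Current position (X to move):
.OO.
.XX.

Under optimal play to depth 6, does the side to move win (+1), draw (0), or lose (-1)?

[.OO./.XX.] X move#1: (0,0):-1/XOO./.XX., (0,3):-1/.OOX/.XX., (1,0):+1/.OO./XXX.*, (1,3):+1/.OO./.XXX
[.OO./XXX.] end (terminal -1, O#2); searched .OO./.XX. to 6

value(.OO./.XX., X) = +1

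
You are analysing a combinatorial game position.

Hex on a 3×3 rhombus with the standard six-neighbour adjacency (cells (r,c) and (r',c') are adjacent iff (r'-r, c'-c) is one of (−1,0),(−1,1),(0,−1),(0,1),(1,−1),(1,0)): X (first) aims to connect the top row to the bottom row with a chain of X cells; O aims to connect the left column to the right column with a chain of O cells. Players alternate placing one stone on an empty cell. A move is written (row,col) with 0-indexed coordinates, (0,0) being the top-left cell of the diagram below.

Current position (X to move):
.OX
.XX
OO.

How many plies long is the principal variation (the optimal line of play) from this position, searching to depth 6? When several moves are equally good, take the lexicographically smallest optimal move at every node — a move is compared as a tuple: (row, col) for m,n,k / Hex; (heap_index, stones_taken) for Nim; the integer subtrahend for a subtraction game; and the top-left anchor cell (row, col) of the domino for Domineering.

[.OX/.XX/OO.] X move#1: (0,0):-1/XOX/.XX/OO., (1,0):-1/.OX/XXX/OO., (2,2):+1/.OX/.XX/OOX*
[.OX/.XX/OOX] end (terminal -1, O#2); searched .OX/.XX/OO. to 6

PV length from [.OX/.XX/OO.]: 1 ply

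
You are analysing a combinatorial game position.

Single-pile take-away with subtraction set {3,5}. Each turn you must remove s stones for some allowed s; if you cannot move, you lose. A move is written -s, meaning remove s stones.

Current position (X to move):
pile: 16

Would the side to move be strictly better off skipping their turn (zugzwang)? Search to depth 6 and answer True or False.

ply 1, X at 16 | -3=-1→13*; -5=-1→11
ply 2, O at 13 | -3=+1→10*; -5=+1→8
ply 3, X at 10 | -3=-1→7*; -5=-1→5
ply 4, O at 7 | -3=-1→4; -5=+1→2*
ply 5: 2 is terminal -1 (X); from 16 depth 6
suppose X passes — search the same position with O to move:
pass> ply 1, O at 16 | -3=-1→13*; -5=-1→11
pass> ply 2, X at 13 | -3=+1→10*; -5=+1→8
pass> ply 3, O at 10 | -3=-1→7*; -5=-1→5
pass> ply 4, X at 7 | -3=-1→4; -5=+1→2*
pass> ply 5: 2 is terminal -1 (O); from 16 depth 6
for X: play -1, pass +1

zugzwang(16, X) = True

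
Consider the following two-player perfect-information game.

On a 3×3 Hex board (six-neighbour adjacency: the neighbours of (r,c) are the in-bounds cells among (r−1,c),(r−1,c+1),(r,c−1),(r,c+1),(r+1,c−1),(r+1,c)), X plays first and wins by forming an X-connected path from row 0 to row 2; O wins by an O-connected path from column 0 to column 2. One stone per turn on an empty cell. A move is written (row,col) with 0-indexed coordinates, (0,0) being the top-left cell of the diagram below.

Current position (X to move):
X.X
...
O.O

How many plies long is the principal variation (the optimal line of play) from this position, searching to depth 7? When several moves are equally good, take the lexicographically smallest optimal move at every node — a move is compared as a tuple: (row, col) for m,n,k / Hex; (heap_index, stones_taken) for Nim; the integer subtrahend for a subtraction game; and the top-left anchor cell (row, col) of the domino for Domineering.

PV length from [X.X/.../O.O]: 5 plies

ply 1, X at X.X/.../O.O | (0,1)=-1→XXX/.../O.O; (1,0)=-1→X.X/X../O.O; (1,1)=-1→X.X/.X./O.O; (1,2)=-1→X.X/..X/O.O; (2,1)=+1→X.X/.../OXO*
ply 2, O at X.X/.../OXO | (0,1)=-1→XOX/.../OXO*; (1,0)=-1→X.X/O../OXO; (1,1)=-1→X.X/.O./OXO; (1,2)=-1→X.X/..O/OXO
ply 3, X at XOX/.../OXO | (1,0)=+1→XOX/X../OXO*; (1,1)=+1→XOX/.X./OXO; (1,2)=+1→XOX/..X/OXO
ply 4, O at XOX/X../OXO | (1,1)=-1→XOX/XO./OXO*; (1,2)=-1→XOX/X.O/OXO
ply 5, X at XOX/XO./OXO | (1,2)=+1→XOX/XOX/OXO*
ply 6: XOX/XOX/OXO is terminal -1 (O); from X.X/.../O.O depth 7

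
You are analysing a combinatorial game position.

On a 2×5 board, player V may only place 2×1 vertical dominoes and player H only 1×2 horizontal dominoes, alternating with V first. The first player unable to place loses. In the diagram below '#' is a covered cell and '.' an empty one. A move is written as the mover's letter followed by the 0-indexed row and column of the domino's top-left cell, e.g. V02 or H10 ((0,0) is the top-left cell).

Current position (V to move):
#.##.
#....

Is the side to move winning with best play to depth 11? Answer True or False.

V winning at [#.##./#....]: False

p1 V@[#.##./#....]: V01[####./##...]-1* V04[#.###/#...#]-1
p2 H@[####./##...]: H12[####./####.]-1 H13[####./##.##]+1*
p3 V@[####./##.##] terminal -1; root [#.##./#....] d11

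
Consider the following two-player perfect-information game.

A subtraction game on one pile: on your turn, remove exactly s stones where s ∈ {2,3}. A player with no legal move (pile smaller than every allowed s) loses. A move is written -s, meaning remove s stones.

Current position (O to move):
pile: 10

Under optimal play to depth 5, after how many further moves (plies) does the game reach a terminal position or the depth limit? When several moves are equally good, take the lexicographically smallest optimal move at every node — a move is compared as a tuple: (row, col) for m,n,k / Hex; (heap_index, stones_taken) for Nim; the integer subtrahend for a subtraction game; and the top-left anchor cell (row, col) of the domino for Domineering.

PV length from [10]: 4 plies

[10] O move#1: -2:-1/8*, -3:-1/7
[8] X move#2: -2:+1/6*, -3:+1/5
[6] O move#3: -2:-1/4*, -3:-1/3
[4] X move#4: -2:-1/2, -3:+1/1*
[1] end (terminal -1, O#5); searched 10 to 5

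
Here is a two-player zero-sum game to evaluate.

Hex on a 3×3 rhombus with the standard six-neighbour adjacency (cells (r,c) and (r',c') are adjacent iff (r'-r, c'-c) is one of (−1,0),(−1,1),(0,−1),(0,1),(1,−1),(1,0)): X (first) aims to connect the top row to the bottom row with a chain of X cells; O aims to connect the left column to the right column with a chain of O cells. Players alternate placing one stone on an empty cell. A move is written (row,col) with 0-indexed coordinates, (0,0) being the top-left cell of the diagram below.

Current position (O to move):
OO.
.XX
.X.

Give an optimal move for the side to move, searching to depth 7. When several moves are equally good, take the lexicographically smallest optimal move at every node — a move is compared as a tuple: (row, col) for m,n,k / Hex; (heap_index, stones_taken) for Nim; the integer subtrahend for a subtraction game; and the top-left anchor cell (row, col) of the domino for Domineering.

O's best at [OO./.XX/.X.]: (0,2)

ply 1, O at OO./.XX/.X. | (0,2)=+1→OOO/.XX/.X.*; (1,0)=-1→OO./OXX/.X.; (2,0)=-1→OO./.XX/OX.; (2,2)=-1→OO./.XX/.XO
ply 2: OOO/.XX/.X. is terminal -1 (X); from OO./.XX/.X. depth 7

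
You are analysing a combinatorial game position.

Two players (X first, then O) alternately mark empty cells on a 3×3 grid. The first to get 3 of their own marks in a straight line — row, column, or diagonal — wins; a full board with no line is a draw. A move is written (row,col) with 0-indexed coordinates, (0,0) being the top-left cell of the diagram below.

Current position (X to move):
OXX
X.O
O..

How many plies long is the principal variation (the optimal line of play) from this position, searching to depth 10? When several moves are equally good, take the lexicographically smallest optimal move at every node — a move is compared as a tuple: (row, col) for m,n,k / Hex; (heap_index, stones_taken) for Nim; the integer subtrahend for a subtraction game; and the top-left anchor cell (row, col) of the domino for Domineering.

p1 X@[OXX/X.O/O..]: (1,1)[OXX/XXO/O..]+0* (2,1)[OXX/X.O/OX.]+0 (2,2)[OXX/X.O/O.X]+0
p2 O@[OXX/XXO/O..]: (2,1)[OXX/XXO/OO.]+0* (2,2)[OXX/XXO/O.O]-1
p3 X@[OXX/XXO/OO.]: (2,2)[OXX/XXO/OOX]+0*
p4 O@[OXX/XXO/OOX] terminal +0; root [OXX/X.O/O..] d10

PV length from [OXX/X.O/O..]: 3 plies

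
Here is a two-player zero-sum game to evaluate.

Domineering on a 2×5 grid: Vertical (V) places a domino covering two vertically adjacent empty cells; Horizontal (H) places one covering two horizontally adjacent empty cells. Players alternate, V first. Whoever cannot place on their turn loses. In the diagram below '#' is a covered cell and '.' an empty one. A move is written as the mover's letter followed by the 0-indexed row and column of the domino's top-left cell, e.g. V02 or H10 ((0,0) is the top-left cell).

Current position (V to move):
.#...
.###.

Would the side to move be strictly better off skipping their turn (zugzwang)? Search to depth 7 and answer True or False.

zugzwang(.#.../.###., V) = False

p1 V@[.#.../.###.]: V00[##.../####.]-1 V04[.#..#/.####]+1*
p2 H@[.#..#/.####]: H02[.####/.####]-1*
p3 V@[.####/.####]: V00[#####/#####]+1*
p4 H@[#####/#####] terminal -1; root [.#.../.###.] d7
suppose V passes — search the same position with H to move:
pass> p1 H@[.#.../.###.]: H02[.###./.###.]-1* H03[.#.##/.###.]-1
pass> p2 V@[.###./.###.]: V00[####./####.]+1* V04[.####/.####]+1
pass> p3 H@[####./####.] terminal -1; root [.#.../.###.] d7
for V: play +1, pass +1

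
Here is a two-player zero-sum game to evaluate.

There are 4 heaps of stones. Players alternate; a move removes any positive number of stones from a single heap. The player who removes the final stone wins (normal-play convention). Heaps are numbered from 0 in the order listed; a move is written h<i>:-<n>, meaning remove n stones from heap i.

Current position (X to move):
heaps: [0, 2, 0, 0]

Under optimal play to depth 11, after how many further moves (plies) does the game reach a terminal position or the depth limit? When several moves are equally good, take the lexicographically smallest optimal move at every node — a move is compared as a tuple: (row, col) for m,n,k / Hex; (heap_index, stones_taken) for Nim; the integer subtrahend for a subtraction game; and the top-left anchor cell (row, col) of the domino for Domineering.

p1 X@[(0,2,0,0)]: h1:-1[(0,1,0,0)]-1 h1:-2[(0,0,0,0)]+1*
p2 O@[(0,0,0,0)] terminal -1; root [(0,2,0,0)] d11

PV length from [(0,2,0,0)]: 1 ply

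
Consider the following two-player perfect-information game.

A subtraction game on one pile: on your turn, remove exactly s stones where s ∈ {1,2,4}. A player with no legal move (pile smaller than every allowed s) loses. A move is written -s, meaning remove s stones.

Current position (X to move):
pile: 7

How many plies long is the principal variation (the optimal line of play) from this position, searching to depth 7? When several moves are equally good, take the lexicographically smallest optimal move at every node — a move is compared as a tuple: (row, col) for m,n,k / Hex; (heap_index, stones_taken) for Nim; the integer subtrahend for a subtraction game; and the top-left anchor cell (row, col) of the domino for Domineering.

PV length from [7]: 5 plies

ply 1, X at 7 | -1=+1→6*; -2=-1→5; -4=+1→3
ply 2, O at 6 | -1=-1→5*; -2=-1→4; -4=-1→2
ply 3, X at 5 | -1=-1→4; -2=+1→3*; -4=-1→1
ply 4, O at 3 | -1=-1→2*; -2=-1→1
ply 5, X at 2 | -1=-1→1; -2=+1→0*
ply 6: 0 is terminal -1 (O); from 7 depth 7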